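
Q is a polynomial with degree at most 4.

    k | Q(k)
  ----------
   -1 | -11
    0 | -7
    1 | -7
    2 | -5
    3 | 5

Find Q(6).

Write Q(k) = ak^4 + bk³ + ck² + dk + e; the 5 given values yield a linear system in the 5 coefficients.
Solving, the leading coefficient vanishes, and Q(k) = k³ - 2k² + k - 7.
Then Q(6) = 143.

143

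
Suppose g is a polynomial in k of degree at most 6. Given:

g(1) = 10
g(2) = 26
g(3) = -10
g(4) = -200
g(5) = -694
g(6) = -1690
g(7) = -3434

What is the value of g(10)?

First differences: 16, -36, -190, -494, -996, -1744. Second differences: -52, -154, -304, -502, -748. Third differences: -102, -150, -198, -246. Fourth differences: -48, -48, -48.
Level-4 differences are constant, so g has degree 4.
Fitting a degree-4 polynomial gives g(k) = -2k^4 + 3k³ + 6k² + 7k - 4.
Then g(10) = -16334.

-16334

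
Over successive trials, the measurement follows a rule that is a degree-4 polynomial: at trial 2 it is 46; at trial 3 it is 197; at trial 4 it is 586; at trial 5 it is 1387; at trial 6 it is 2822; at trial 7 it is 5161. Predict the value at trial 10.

Write the value at t as h(t).
First differences: 151, 389, 801, 1435, 2339. Second differences: 238, 412, 634, 904. Third differences: 174, 222, 270. Fourth differences: 48, 48.
Level-4 differences are constant, so h has degree 4.
Fitting a degree-4 polynomial gives h(t) = 2t^4 + t³ + 2t + 2.
Then h(10) = 21022.

21022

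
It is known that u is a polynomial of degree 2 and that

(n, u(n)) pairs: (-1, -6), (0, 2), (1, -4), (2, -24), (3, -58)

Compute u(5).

Write u(n) = an² + bn + c; the 5 given values yield a linear system in the 3 coefficients.
Solving, u(n) = -7n² + n + 2.
Then u(5) = -168.

-168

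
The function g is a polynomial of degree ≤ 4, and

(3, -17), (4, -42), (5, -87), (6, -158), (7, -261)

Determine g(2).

-6

First differences: -25, -45, -71, -103. Second differences: -20, -26, -32. Third differences: -6, -6.
Level-3 differences are constant, so g has degree 3.
Fitting a degree-3 polynomial gives g(x) = -x³ + 2x² - 2x - 2.
Then g(2) = -6.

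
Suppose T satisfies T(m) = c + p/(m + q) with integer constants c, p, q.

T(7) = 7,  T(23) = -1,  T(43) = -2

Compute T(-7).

(T(m) − c)(m + q) = p for each data point; the three points give a linear system in c and q, then p follows.
Solving: c = -3, q = -3, p = 40, so T(m) = -3 + 40/(m − 3).
Then T(-7) = -3 + 40/(-10) = -7.

-7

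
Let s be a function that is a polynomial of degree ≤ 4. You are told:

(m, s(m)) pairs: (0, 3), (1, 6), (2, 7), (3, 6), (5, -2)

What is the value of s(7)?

-18

Write s(m) = am^4 + bm³ + cm² + dm + e; the 5 given values yield a linear system in the 5 coefficients.
Solving, the top 2 coefficients vanish, and s(m) = -m² + 4m + 3.
Then s(7) = -18.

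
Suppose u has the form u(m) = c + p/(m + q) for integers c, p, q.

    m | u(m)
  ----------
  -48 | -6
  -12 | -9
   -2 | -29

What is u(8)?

1

(u(m) − c)(m + q) = p for each data point; the three points give a linear system in c and q, then p follows.
Solving: c = -5, q = 0, p = 48, so u(m) = -5 + 48/(m + 0).
Then u(8) = -5 + 48/8 = 1.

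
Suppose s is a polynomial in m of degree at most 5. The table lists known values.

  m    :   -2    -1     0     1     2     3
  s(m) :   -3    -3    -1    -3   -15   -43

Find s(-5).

First differences: 0, 2, -2, -12, -28. Second differences: 2, -4, -10, -16. Third differences: -6, -6, -6.
Level-3 differences are constant, so s has degree 3.
Fitting a degree-3 polynomial gives s(m) = -m³ - 2m² + m - 1.
Then s(-5) = 69.

69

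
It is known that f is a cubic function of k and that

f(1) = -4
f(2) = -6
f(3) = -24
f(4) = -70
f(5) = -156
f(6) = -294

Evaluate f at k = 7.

Write f(k) = ak³ + bk² + ck + d; the 6 given values yield a linear system in the 4 coefficients.
Solving, f(k) = -2k³ + 4k² - 6.
Then f(7) = -496.

-496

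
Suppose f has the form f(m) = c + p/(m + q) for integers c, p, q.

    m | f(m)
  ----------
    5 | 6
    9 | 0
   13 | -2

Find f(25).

(f(m) − c)(m + q) = p for each data point; the three points give a linear system in c and q, then p follows.
Solving: c = -6, q = -1, p = 48, so f(m) = -6 + 48/(m − 1).
Then f(25) = -6 + 48/24 = -4.

-4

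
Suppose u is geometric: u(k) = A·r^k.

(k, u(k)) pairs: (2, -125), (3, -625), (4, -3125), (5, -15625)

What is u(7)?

Consecutive ratio: -625/(-125) = 5, and -3125/(-625) = 5, so r = 5.
Then A·5^2 = -125 gives A = -5, and u(k) = -5·5^k.
u(7) = -5·5^7 = -390625.

-390625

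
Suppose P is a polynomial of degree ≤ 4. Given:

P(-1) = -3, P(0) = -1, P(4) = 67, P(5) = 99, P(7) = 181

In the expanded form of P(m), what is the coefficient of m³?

Write P(m) = am^4 + bm³ + cm² + dm + e; the 5 given values yield a linear system in the 5 coefficients.
Solving, the top 2 coefficients vanish, and P(m) = 3m² + 5m - 1.
The coefficient of m³ is 0.

0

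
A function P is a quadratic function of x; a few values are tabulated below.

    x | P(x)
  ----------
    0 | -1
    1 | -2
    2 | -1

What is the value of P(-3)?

14

Write P(x) = ax² + bx + c; the 3 given values yield a linear system in the 3 coefficients.
Solving, P(x) = x² - 2x - 1.
Then P(-3) = 14.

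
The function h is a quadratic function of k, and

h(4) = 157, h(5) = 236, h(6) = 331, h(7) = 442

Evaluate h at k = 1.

16

First differences: 79, 95, 111. Second differences: 16, 16.
Level-2 differences are constant, so h has degree 2.
Fitting a degree-2 polynomial gives h(k) = 8k² + 7k + 1.
Then h(1) = 16.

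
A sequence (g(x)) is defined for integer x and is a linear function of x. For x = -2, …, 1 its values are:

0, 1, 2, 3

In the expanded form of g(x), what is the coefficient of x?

Write g(x) = ax + b; the 4 given values yield a linear system in the 2 coefficients.
Solving, g(x) = x + 2.
The coefficient of x is 1.

1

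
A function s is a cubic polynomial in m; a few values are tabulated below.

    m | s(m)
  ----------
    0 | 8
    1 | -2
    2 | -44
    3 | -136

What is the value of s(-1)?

Write s(m) = am³ + bm² + cm + d; the 4 given values yield a linear system in the 4 coefficients.
Solving, s(m) = -3m³ - 7m² + 8.
Then s(-1) = 4.

4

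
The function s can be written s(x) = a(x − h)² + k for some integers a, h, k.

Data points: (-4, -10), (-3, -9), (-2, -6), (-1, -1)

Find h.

First differences 1, 3, 5; second difference 2 = 2a, so a = 1.
Expanding, the x-coefficient is −2ah = -2h; matching it to the data gives h = -4, and then k = -10.
So s(x) = 1(x + 4)² − 10.
Hence h = -4.

-4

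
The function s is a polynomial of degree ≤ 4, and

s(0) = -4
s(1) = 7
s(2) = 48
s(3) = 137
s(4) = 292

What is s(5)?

531

Write s(k) = ak^4 + bk³ + ck² + dk + e; the 5 given values yield a linear system in the 5 coefficients.
Solving, the leading coefficient vanishes, and s(k) = 3k³ + 6k² + 2k - 4.
Then s(5) = 531.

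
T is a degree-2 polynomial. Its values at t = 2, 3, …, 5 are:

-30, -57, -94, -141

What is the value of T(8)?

Write T(t) = at² + bt + c; the 4 given values yield a linear system in the 3 coefficients.
Solving, T(t) = -5t² - 2t - 6.
Then T(8) = -342.

-342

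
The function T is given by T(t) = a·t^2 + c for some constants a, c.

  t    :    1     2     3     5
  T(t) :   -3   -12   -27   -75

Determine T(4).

-48

From T(1) = -3 and T(2) = -12: 1a + c = -3 and 4a + c = -12.
Subtracting: 3a = -9, so a = -3; then c = -3 − (-3)·1 = 0.
So T(t) = -3t² + 0, and T(4) = -48.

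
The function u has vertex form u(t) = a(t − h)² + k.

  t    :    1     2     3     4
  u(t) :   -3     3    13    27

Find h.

First differences 6, 10, 14; second difference 4 = 2a, so a = 2.
Expanding, the t-coefficient is −2ah = -4h; matching it to the data gives h = 0, and then k = -5.
So u(t) = 2(t + 0)² − 5.
Hence h = 0.

0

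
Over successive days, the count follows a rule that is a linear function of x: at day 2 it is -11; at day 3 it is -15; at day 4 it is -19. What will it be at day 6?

Write the value at x as h(x).
First differences: -4, -4.
Level-1 differences are constant, so h has degree 1.
Fitting a degree-1 polynomial gives h(x) = -4x - 3.
Then h(6) = -27.

-27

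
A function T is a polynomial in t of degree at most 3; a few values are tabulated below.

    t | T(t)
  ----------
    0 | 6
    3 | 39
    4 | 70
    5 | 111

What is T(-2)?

34

Write T(t) = at³ + bt² + ct + d; the 4 given values yield a linear system in the 4 coefficients.
Solving, the leading coefficient vanishes, and T(t) = 5t² - 4t + 6.
Then T(-2) = 34.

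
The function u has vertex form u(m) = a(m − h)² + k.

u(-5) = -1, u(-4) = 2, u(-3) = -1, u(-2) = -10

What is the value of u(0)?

First differences 3, -3, -9; second difference -6 = 2a, so a = -3.
Expanding, the m-coefficient is −2ah = 6h; matching it to the data gives h = -4, and then k = 2.
So u(m) = -3(m + 4)² + 2.
u(0) = -3·4² + 2 = -46.

-46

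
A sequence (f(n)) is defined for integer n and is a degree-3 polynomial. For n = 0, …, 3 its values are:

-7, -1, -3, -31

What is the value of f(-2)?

Write f(n) = an³ + bn² + cn + d; the 4 given values yield a linear system in the 4 coefficients.
Solving, f(n) = -3n³ + 5n² + 4n - 7.
Then f(-2) = 29.

29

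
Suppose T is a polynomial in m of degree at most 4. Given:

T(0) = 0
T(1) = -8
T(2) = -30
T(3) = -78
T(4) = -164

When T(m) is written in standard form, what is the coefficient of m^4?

0

Write T(m) = am^4 + bm³ + cm² + dm + e; the 5 given values yield a linear system in the 5 coefficients.
Solving, the leading coefficient vanishes, and T(m) = -2m³ - m² - 5m.
The coefficient of m^4 is 0.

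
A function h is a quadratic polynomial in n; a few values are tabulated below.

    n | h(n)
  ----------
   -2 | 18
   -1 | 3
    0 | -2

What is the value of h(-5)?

Write h(n) = an² + bn + c; the 3 given values yield a linear system in the 3 coefficients.
Solving, h(n) = 5n² - 2.
Then h(-5) = 123.

123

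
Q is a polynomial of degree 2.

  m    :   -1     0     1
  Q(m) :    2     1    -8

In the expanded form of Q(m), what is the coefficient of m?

-5

Write Q(m) = am² + bm + c; the 3 given values yield a linear system in the 3 coefficients.
Solving, Q(m) = -4m² - 5m + 1.
The coefficient of m is -5.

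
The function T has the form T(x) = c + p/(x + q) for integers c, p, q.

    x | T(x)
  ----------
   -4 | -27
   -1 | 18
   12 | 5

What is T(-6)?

-7

(T(x) − c)(x + q) = p for each data point; the three points give a linear system in c and q, then p follows.
Solving: c = 3, q = 3, p = 30, so T(x) = 3 + 30/(x + 3).
Then T(-6) = 3 + 30/(-3) = -7.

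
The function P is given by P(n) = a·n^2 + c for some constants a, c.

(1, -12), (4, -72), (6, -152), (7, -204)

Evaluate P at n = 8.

-264

From P(1) = -12 and P(4) = -72: 1a + c = -12 and 16a + c = -72.
Subtracting: 15a = -60, so a = -4; then c = -12 − (-4)·1 = -8.
So P(n) = -4n² − 8, and P(8) = -264.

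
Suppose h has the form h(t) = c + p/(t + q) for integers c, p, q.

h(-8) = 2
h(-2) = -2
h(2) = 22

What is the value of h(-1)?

(h(t) − c)(t + q) = p for each data point; the three points give a linear system in c and q, then p follows.
Solving: c = 4, q = -1, p = 18, so h(t) = 4 + 18/(t − 1).
Then h(-1) = 4 + 18/(-2) = -5.

-5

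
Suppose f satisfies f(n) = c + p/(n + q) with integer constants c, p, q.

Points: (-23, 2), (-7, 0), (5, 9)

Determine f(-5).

(f(n) − c)(n + q) = p for each data point; the three points give a linear system in c and q, then p follows.
Solving: c = 3, q = -1, p = 24, so f(n) = 3 + 24/(n − 1).
Then f(-5) = 3 + 24/(-6) = -1.

-1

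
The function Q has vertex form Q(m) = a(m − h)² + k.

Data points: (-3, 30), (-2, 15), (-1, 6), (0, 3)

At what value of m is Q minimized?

First differences -15, -9, -3; second difference 6 = 2a, so a = 3.
Expanding, the m-coefficient is −2ah = -6h; matching it to the data gives h = 0, and then k = 3.
So Q(m) = 3(m + 0)² + 3.
Hence h = 0.

0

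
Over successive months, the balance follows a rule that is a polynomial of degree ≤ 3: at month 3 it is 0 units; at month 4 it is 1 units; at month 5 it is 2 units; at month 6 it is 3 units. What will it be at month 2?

Write the value at x as f(x).
First differences: 1, 1, 1.
Level-1 differences are constant, so f has degree 1.
Fitting a degree-1 polynomial gives f(x) = x - 3.
Then f(2) = -1.

-1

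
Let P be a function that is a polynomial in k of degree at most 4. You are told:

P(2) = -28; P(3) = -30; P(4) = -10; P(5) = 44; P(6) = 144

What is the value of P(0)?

-6

First differences: -2, 20, 54, 100. Second differences: 22, 34, 46. Third differences: 12, 12.
Level-3 differences are constant, so P has degree 3.
Fitting a degree-3 polynomial gives P(k) = 2k³ - 7k² - 5k - 6.
Then P(0) = -6.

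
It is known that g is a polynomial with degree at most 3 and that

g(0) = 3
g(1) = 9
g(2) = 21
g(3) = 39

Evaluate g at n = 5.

First differences: 6, 12, 18. Second differences: 6, 6.
Level-2 differences are constant, so g has degree 2.
Fitting a degree-2 polynomial gives g(n) = 3n² + 3n + 3.
Then g(5) = 93.

93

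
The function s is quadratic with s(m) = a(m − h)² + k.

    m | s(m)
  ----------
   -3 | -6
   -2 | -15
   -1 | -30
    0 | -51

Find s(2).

-111

First differences -9, -15, -21; second difference -6 = 2a, so a = -3.
Expanding, the m-coefficient is −2ah = 6h; matching it to the data gives h = -4, and then k = -3.
So s(m) = -3(m + 4)² − 3.
s(2) = -3·6² − 3 = -111.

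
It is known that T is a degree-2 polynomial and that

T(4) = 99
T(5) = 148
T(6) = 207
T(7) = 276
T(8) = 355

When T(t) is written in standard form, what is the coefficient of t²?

First differences: 49, 59, 69, 79. Second differences: 10, 10, 10.
Level-2 differences are constant, so T has degree 2.
Fitting a degree-2 polynomial gives T(t) = 5t² + 4t + 3.
The coefficient of t² is 5.

5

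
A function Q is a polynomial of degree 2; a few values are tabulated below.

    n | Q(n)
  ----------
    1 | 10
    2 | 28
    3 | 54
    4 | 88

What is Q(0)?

First differences: 18, 26, 34. Second differences: 8, 8.
Level-2 differences are constant, so Q has degree 2.
Fitting a degree-2 polynomial gives Q(n) = 4n² + 6n.
The constant term is Q(0) = 0.

0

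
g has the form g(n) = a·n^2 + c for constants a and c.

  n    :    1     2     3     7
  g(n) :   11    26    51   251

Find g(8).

From g(1) = 11 and g(2) = 26: 1a + c = 11 and 4a + c = 26.
Subtracting: 3a = 15, so a = 5; then c = 11 − 5·1 = 6.
So g(n) = 5n² + 6, and g(8) = 326.

326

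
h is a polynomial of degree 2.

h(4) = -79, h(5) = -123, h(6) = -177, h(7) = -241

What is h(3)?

-45

First differences: -44, -54, -64. Second differences: -10, -10.
Level-2 differences are constant, so h has degree 2.
Fitting a degree-2 polynomial gives h(x) = -5x² + x - 3.
Then h(3) = -45.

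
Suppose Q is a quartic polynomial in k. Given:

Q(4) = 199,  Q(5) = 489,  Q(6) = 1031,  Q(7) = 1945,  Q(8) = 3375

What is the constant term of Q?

Write Q(k) = ak^4 + bk³ + ck² + dk + e; the 5 given values yield a linear system in the 5 coefficients.
Solving, Q(k) = k^4 - 2k³ + 5k² - 2k - 1.
The constant term is Q(0) = -1.

-1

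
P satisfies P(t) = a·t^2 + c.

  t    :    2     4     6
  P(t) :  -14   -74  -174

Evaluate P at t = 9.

-399

From P(2) = -14 and P(4) = -74: 4a + c = -14 and 16a + c = -74.
Subtracting: 12a = -60, so a = -5; then c = -14 − (-5)·4 = 6.
So P(t) = -5t² + 6, and P(9) = -399.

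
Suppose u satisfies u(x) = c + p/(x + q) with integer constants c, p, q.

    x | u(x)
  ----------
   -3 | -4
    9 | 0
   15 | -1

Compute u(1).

(u(x) − c)(x + q) = p for each data point; the three points give a linear system in c and q, then p follows.
Solving: c = -2, q = -3, p = 12, so u(x) = -2 + 12/(x − 3).
Then u(1) = -2 + 12/(-2) = -8.

-8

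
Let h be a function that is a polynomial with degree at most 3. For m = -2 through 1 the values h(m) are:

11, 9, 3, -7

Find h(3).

-39

First differences: -2, -6, -10. Second differences: -4, -4.
Level-2 differences are constant, so h has degree 2.
Fitting a degree-2 polynomial gives h(m) = -2m² - 8m + 3.
Then h(3) = -39.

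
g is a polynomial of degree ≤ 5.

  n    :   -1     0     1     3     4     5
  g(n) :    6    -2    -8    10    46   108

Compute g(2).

-6

Write g(n) = an^5 + bn^4 + cn³ + dn² + en + p; the 6 given values yield a linear system in the 6 coefficients.
Solving, the top 2 coefficients vanish, and g(n) = n³ + n² - 8n - 2.
Then g(2) = -6.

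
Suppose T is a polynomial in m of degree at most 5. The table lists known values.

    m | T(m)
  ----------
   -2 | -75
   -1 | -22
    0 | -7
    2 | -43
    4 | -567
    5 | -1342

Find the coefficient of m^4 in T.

-2

Write T(m) = am^5 + bm^4 + cm³ + dm² + em + p; the 6 given values yield a linear system in the 6 coefficients.
Solving, the leading coefficient vanishes, and T(m) = -2m^4 - 5m² + 8m - 7.
The coefficient of m^4 is -2.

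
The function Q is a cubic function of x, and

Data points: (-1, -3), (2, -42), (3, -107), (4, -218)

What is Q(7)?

-947

Write Q(x) = ax³ + bx² + cx + d; the 4 given values yield a linear system in the 4 coefficients.
Solving, Q(x) = -2x³ - 5x² - 2x - 2.
Then Q(7) = -947.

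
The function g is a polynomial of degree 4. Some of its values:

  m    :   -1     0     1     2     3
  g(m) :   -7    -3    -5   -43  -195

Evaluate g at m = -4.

-475

Write g(m) = am^4 + bm³ + cm² + dm + e; the 5 given values yield a linear system in the 5 coefficients.
Solving, g(m) = -2m^4 - m³ - m² + 2m - 3.
Then g(-4) = -475.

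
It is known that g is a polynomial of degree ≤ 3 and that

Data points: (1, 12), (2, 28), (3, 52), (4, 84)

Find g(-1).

First differences: 16, 24, 32. Second differences: 8, 8.
Level-2 differences are constant, so g has degree 2.
Fitting a degree-2 polynomial gives g(k) = 4k² + 4k + 4.
Then g(-1) = 4.

4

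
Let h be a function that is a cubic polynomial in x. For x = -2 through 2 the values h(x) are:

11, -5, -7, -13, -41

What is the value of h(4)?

First differences: -16, -2, -6, -28. Second differences: 14, -4, -22. Third differences: -18, -18.
Level-3 differences are constant, so h has degree 3.
Fitting a degree-3 polynomial gives h(x) = -3x³ - 2x² - x - 7.
Then h(4) = -235.

-235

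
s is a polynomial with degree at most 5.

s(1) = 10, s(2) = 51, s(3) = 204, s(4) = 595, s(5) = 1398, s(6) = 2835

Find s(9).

13890

First differences: 41, 153, 391, 803, 1437. Second differences: 112, 238, 412, 634. Third differences: 126, 174, 222. Fourth differences: 48, 48.
Level-4 differences are constant, so s has degree 4.
Fitting a degree-4 polynomial gives s(t) = 2t^4 + t³ + 4t + 3.
Then s(9) = 13890.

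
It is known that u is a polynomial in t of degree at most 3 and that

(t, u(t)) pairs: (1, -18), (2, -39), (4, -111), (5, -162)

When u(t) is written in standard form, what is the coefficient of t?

-6

Write u(t) = at³ + bt² + ct + d; the 4 given values yield a linear system in the 4 coefficients.
Solving, the leading coefficient vanishes, and u(t) = -5t² - 6t - 7.
The coefficient of t is -6.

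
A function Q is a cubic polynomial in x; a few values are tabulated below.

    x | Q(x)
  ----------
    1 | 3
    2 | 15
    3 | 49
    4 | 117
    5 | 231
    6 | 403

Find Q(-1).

-3

Write Q(x) = ax³ + bx² + cx + d; the 6 given values yield a linear system in the 4 coefficients.
Solving, Q(x) = 2x³ - x² + x + 1.
Then Q(-1) = -3.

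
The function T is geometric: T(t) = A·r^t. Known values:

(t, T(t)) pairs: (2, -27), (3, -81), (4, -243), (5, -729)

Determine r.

3

Consecutive ratio: -81/(-27) = 3, and -243/(-81) = 3, so r = 3.
Then A·3^2 = -27 gives A = -3, and T(t) = -3·3^t.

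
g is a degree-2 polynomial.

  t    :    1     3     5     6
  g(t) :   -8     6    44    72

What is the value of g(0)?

Write g(t) = at² + bt + c; the 4 given values yield a linear system in the 3 coefficients.
Solving, g(t) = 3t² - 5t - 6.
Then g(0) = -6.

-6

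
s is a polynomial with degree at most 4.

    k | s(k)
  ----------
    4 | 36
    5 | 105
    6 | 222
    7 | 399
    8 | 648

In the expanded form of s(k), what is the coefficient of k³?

First differences: 69, 117, 177, 249. Second differences: 48, 60, 72. Third differences: 12, 12.
Level-3 differences are constant, so s has degree 3.
Fitting a degree-3 polynomial gives s(k) = 2k³ - 6k² + k.
The coefficient of k³ is 2.

2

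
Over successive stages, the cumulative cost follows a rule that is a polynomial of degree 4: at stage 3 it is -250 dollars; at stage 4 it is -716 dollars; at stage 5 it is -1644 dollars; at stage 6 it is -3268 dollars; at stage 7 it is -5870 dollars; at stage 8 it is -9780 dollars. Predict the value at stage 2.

-60

Write the value at k as g(k).
Write g(k) = ak^4 + bk³ + ck² + dk + e; the 6 given values yield a linear system in the 5 coefficients.
Solving, g(k) = -2k^4 - 3k³ - k² + 2k - 4.
Then g(2) = -60.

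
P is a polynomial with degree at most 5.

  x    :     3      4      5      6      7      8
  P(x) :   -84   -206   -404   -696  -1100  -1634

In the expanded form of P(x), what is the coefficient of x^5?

0

Write P(x) = ax^5 + bx^4 + cx³ + dx² + ex + p; the 6 given values yield a linear system in the 6 coefficients.
Solving, the top 2 coefficients vanish, and P(x) = -3x³ - 2x² + 3x + 6.
The coefficient of x^5 is 0.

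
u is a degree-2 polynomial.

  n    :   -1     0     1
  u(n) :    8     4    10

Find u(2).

Write u(n) = an² + bn + c; the 3 given values yield a linear system in the 3 coefficients.
Solving, u(n) = 5n² + n + 4.
Then u(2) = 26.

26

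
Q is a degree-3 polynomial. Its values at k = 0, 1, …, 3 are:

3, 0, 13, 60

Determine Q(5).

Write Q(k) = ak³ + bk² + ck + d; the 4 given values yield a linear system in the 4 coefficients.
Solving, Q(k) = 3k³ - k² - 5k + 3.
Then Q(5) = 328.

328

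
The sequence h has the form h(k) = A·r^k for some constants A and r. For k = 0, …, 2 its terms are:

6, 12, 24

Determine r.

2

Consecutive ratio: 12/6 = 2, and 24/12 = 2, so r = 2.
Then A·2^0 = 6 gives A = 6, and h(k) = 6·2^k.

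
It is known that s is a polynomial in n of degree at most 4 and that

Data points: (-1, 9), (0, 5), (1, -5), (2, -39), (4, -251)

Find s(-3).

71

Write s(n) = an^4 + bn³ + cn² + dn + e; the 5 given values yield a linear system in the 5 coefficients.
Solving, the leading coefficient vanishes, and s(n) = -3n³ - 3n² - 4n + 5.
Then s(-3) = 71.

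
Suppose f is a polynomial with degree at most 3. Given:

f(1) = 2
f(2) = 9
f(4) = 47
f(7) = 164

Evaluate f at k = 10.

353

Write f(k) = ak³ + bk² + ck + d; the 4 given values yield a linear system in the 4 coefficients.
Solving, the leading coefficient vanishes, and f(k) = 4k² - 5k + 3.
Then f(10) = 353.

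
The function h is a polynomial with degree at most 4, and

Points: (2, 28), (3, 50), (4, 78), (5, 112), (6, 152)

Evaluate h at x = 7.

First differences: 22, 28, 34, 40. Second differences: 6, 6, 6.
Level-2 differences are constant, so h has degree 2.
Extending the table by one column gives the next first difference 46, so h(7) = 152 + 46 = 198.

198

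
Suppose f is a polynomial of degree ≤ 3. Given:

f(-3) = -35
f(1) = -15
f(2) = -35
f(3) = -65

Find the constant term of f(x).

Write f(x) = ax³ + bx² + cx + d; the 4 given values yield a linear system in the 4 coefficients.
Solving, the leading coefficient vanishes, and f(x) = -5x² - 5x - 5.
The constant term is f(0) = -5.

-5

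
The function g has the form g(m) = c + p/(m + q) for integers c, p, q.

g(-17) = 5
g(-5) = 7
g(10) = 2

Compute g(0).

22

(g(m) − c)(m + q) = p for each data point; the three points give a linear system in c and q, then p follows.
Solving: c = 4, q = -1, p = -18, so g(m) = 4 − 18/(m − 1).
Then g(0) = 4 − 18/(-1) = 22.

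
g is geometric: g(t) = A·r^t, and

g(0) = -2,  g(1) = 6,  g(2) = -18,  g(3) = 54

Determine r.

-3

Consecutive ratio: 6/(-2) = -3, and -18/6 = -3, so r = -3.
Then A·(-3)^0 = -2 gives A = -2, and g(t) = -2·(-3)^t.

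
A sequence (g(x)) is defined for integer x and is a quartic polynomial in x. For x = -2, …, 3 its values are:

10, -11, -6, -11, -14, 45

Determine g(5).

829

First differences: -21, 5, -5, -3, 59. Second differences: 26, -10, 2, 62. Third differences: -36, 12, 60. Fourth differences: 48, 48.
Level-4 differences are constant, so g has degree 4.
Fitting a degree-4 polynomial gives g(x) = 2x^4 - 2x³ - 7x² + 2x - 6.
Then g(5) = 829.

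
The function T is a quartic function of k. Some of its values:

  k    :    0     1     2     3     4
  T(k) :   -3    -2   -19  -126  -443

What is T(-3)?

-114

Write T(k) = ak^4 + bk³ + ck² + dk + e; the 5 given values yield a linear system in the 5 coefficients.
Solving, T(k) = -2k^4 + 5k² - 2k - 3.
Then T(-3) = -114.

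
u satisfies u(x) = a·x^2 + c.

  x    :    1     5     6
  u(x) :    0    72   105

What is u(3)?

From u(1) = 0 and u(5) = 72: 1a + c = 0 and 25a + c = 72.
Subtracting: 24a = 72, so a = 3; then c = 0 − 3·1 = -3.
So u(x) = 3x² − 3, and u(3) = 24.

24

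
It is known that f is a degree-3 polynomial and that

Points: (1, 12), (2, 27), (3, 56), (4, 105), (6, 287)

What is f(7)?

432

Write f(k) = ak³ + bk² + ck + d; the 5 given values yield a linear system in the 4 coefficients.
Solving, f(k) = k³ + k² + 5k + 5.
Then f(7) = 432.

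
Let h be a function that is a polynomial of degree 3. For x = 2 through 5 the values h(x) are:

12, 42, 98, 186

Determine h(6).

Write h(x) = ax³ + bx² + cx + d; the 4 given values yield a linear system in the 4 coefficients.
Solving, h(x) = x³ + 4x² - 9x + 6.
Then h(6) = 312.

312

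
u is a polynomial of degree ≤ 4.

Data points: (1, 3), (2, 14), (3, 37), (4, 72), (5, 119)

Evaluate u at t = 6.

178

First differences: 11, 23, 35, 47. Second differences: 12, 12, 12.
Level-2 differences are constant, so u has degree 2.
Extending the table by one column gives the next first difference 59, so u(6) = 119 + 59 = 178.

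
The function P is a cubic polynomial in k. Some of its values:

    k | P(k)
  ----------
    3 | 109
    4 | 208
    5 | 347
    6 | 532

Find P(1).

7

Write P(k) = ak³ + bk² + ck + d; the 4 given values yield a linear system in the 4 coefficients.
Solving, P(k) = k³ + 8k² + 6k - 8.
Then P(1) = 7.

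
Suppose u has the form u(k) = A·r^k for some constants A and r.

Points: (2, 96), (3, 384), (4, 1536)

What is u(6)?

24576

Consecutive ratio: 384/96 = 4, and 1536/384 = 4, so r = 4.
Then A·4^2 = 96 gives A = 6, and u(k) = 6·4^k.
u(6) = 6·4^6 = 24576.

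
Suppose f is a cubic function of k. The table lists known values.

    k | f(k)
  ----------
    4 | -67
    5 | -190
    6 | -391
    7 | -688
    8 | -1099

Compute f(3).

-4

First differences: -123, -201, -297, -411. Second differences: -78, -96, -114. Third differences: -18, -18.
Level-3 differences are constant, so f has degree 3.
Fitting a degree-3 polynomial gives f(k) = -3k³ + 6k² + 6k + 5.
Then f(3) = -4.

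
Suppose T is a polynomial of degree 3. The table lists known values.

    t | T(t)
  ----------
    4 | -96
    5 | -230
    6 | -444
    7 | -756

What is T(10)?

-2460

Write T(t) = at³ + bt² + ct + d; the 4 given values yield a linear system in the 4 coefficients.
Solving, T(t) = -3t³ + 5t² + 4t.
Then T(10) = -2460.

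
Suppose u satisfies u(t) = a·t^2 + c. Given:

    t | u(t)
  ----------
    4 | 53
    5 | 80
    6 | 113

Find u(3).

32

From u(4) = 53 and u(5) = 80: 16a + c = 53 and 25a + c = 80.
Subtracting: 9a = 27, so a = 3; then c = 53 − 3·16 = 5.
So u(t) = 3t² + 5, and u(3) = 32.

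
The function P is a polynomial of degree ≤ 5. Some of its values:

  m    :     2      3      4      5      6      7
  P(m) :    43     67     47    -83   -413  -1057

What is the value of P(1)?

17

First differences: 24, -20, -130, -330, -644. Second differences: -44, -110, -200, -314. Third differences: -66, -90, -114. Fourth differences: -24, -24.
Level-4 differences are constant, so P has degree 4.
Fitting a degree-4 polynomial gives P(m) = -m^4 + 3m³ + 6m² + 2m + 7.
Then P(1) = 17.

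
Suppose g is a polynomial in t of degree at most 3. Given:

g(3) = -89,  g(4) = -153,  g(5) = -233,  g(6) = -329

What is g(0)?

7

First differences: -64, -80, -96. Second differences: -16, -16.
Level-2 differences are constant, so g has degree 2.
Fitting a degree-2 polynomial gives g(t) = -8t² - 8t + 7.
The constant term is g(0) = 7.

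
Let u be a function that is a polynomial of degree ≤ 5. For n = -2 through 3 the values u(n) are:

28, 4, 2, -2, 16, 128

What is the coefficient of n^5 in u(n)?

0

First differences: -24, -2, -4, 18, 112. Second differences: 22, -2, 22, 94. Third differences: -24, 24, 72. Fourth differences: 48, 48.
Level-4 differences are constant, so u has degree 4.
Fitting a degree-4 polynomial gives u(n) = 2n^4 - 3n² - 3n + 2.
The coefficient of n^5 is 0.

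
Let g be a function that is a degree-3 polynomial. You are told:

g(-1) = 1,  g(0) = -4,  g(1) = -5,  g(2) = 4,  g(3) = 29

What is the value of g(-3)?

-1

Write g(t) = at³ + bt² + ct + d; the 5 given values yield a linear system in the 4 coefficients.
Solving, g(t) = t³ + 2t² - 4t - 4.
Then g(-3) = -1.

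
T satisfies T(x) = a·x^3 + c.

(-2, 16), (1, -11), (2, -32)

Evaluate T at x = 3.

From T(-2) = 16 and T(1) = -11: -8a + c = 16 and 1a + c = -11.
Subtracting: 9a = -27, so a = -3; then c = 16 − (-3)·(-8) = -8.
So T(x) = -3x³ − 8, and T(3) = -89.

-89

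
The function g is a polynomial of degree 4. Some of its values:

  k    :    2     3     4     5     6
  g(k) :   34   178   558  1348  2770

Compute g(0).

Write g(k) = ak^4 + bk³ + ck² + dk + e; the 5 given values yield a linear system in the 5 coefficients.
Solving, g(k) = 2k^4 + k³ - k² - 2.
Then g(0) = -2.

-2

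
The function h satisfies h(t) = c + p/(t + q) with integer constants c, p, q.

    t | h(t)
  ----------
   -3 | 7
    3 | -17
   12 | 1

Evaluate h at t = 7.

(h(t) − c)(t + q) = p for each data point; the three points give a linear system in c and q, then p follows.
Solving: c = 3, q = -2, p = -20, so h(t) = 3 − 20/(t − 2).
Then h(7) = 3 − 20/5 = -1.

-1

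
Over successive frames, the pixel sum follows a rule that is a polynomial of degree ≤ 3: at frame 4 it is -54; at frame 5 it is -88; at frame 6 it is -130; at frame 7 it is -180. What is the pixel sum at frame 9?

-304

Write the value at m as h(m).
First differences: -34, -42, -50. Second differences: -8, -8.
Level-2 differences are constant, so h has degree 2.
Fitting a degree-2 polynomial gives h(m) = -4m² + 2m + 2.
Then h(9) = -304.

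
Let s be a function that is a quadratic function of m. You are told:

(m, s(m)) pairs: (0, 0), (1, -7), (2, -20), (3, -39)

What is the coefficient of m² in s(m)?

First differences: -7, -13, -19. Second differences: -6, -6.
Level-2 differences are constant, so s has degree 2.
Fitting a degree-2 polynomial gives s(m) = -3m² - 4m.
The coefficient of m² is -3.

-3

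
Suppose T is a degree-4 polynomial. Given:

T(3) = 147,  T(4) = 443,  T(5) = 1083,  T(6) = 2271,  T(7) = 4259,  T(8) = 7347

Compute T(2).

Write T(n) = an^4 + bn³ + cn² + dn + e; the 6 given values yield a linear system in the 5 coefficients.
Solving, T(n) = 2n^4 - 2n³ + 2n² + 6n + 3.
Then T(2) = 39.

39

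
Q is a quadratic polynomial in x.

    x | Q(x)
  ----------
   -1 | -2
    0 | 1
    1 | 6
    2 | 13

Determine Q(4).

First differences: 3, 5, 7. Second differences: 2, 2.
Level-2 differences are constant, so Q has degree 2.
Fitting a degree-2 polynomial gives Q(x) = x² + 4x + 1.
Then Q(4) = 33.

33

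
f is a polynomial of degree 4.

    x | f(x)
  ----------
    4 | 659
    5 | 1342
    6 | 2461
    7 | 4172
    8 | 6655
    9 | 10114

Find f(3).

First differences: 683, 1119, 1711, 2483, 3459. Second differences: 436, 592, 772, 976. Third differences: 156, 180, 204. Fourth differences: 24, 24.
Level-4 differences are constant, so f has degree 4.
Fitting a degree-4 polynomial gives f(x) = x^4 + 4x³ + 7x² + 7x + 7.
Then f(3) = 280.

280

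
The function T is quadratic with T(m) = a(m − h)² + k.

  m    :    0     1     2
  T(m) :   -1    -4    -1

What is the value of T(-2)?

23

First differences -3, 3; second difference 6 = 2a, so a = 3.
Expanding, the m-coefficient is −2ah = -6h; matching it to the data gives h = 1, and then k = -4.
So T(m) = 3(m − 1)² − 4.
T(-2) = 3·(-3)² − 4 = 23.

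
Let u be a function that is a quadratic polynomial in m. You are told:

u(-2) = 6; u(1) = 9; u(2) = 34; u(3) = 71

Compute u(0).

-4

Write u(m) = am² + bm + c; the 4 given values yield a linear system in the 3 coefficients.
Solving, u(m) = 6m² + 7m - 4.
Then u(0) = -4.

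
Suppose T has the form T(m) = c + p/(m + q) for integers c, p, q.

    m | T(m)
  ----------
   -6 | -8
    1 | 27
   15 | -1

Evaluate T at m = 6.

2

(T(m) − c)(m + q) = p for each data point; the three points give a linear system in c and q, then p follows.
Solving: c = -3, q = 0, p = 30, so T(m) = -3 + 30/(m + 0).
Then T(6) = -3 + 30/6 = 2.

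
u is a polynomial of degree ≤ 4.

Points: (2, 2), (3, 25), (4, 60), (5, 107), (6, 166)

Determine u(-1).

First differences: 23, 35, 47, 59. Second differences: 12, 12, 12.
Level-2 differences are constant, so u has degree 2.
Fitting a degree-2 polynomial gives u(n) = 6n² - 7n - 8.
Then u(-1) = 5.

5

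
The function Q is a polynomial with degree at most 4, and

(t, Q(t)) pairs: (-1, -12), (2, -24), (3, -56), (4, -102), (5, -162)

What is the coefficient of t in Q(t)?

Write Q(t) = at^4 + bt³ + ct² + dt + e; the 5 given values yield a linear system in the 5 coefficients.
Solving, the top 2 coefficients vanish, and Q(t) = -7t² + 3t - 2.
The coefficient of t is 3.

3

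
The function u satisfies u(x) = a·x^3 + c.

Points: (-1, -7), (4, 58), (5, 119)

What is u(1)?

-5

From u(-1) = -7 and u(4) = 58: -1a + c = -7 and 64a + c = 58.
Subtracting: 65a = 65, so a = 1; then c = -7 − 1·(-1) = -6.
So u(x) = 1x³ − 6, and u(1) = -5.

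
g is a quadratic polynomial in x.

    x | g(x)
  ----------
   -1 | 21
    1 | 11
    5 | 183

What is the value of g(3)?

65

Write g(x) = ax² + bx + c; the 3 given values yield a linear system in the 3 coefficients.
Solving, g(x) = 8x² - 5x + 8.
Then g(3) = 65.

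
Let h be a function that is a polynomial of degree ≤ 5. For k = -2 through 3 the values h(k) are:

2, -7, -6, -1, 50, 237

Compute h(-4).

314

First differences: -9, 1, 5, 51, 187. Second differences: 10, 4, 46, 136. Third differences: -6, 42, 90. Fourth differences: 48, 48.
Level-4 differences are constant, so h has degree 4.
Fitting a degree-4 polynomial gives h(k) = 2k^4 + 3k³ - 6.
Then h(-4) = 314.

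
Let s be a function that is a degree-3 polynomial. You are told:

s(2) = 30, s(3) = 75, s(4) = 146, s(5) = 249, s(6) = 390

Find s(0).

-6

First differences: 45, 71, 103, 141. Second differences: 26, 32, 38. Third differences: 6, 6.
Level-3 differences are constant, so s has degree 3.
Fitting a degree-3 polynomial gives s(m) = m³ + 4m² + 6m - 6.
Then s(0) = -6.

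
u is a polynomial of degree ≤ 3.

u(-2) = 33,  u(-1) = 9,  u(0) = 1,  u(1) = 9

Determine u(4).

Write u(t) = at³ + bt² + ct + d; the 4 given values yield a linear system in the 4 coefficients.
Solving, the leading coefficient vanishes, and u(t) = 8t² + 1.
Then u(4) = 129.

129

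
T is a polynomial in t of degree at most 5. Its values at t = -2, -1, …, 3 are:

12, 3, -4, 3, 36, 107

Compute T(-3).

11

First differences: -9, -7, 7, 33, 71. Second differences: 2, 14, 26, 38. Third differences: 12, 12, 12.
Level-3 differences are constant, so T has degree 3.
Fitting a degree-3 polynomial gives T(t) = 2t³ + 7t² - 2t - 4.
Then T(-3) = 11.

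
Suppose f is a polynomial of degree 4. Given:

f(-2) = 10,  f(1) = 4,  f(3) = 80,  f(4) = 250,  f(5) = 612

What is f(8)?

Write f(x) = ax^4 + bx³ + cx² + dx + e; the 5 given values yield a linear system in the 5 coefficients.
Solving, f(x) = x^4 - x² + 2x + 2.
Then f(8) = 4050.

4050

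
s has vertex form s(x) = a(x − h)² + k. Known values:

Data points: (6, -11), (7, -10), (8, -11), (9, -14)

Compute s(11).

First differences 1, -1, -3; second difference -2 = 2a, so a = -1.
Expanding, the x-coefficient is −2ah = 2h; matching it to the data gives h = 7, and then k = -10.
So s(x) = -1(x − 7)² − 10.
s(11) = -1·4² − 10 = -26.

-26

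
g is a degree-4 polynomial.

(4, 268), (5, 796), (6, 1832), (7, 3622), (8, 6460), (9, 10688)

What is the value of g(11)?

24922

First differences: 528, 1036, 1790, 2838, 4228. Second differences: 508, 754, 1048, 1390. Third differences: 246, 294, 342. Fourth differences: 48, 48.
Level-4 differences are constant, so g has degree 4.
Fitting a degree-4 polynomial gives g(m) = 2m^4 - 3m³ - 3m² - 4.
Then g(11) = 24922.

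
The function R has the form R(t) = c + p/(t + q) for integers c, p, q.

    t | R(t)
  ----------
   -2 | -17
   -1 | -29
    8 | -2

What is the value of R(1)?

(R(t) − c)(t + q) = p for each data point; the three points give a linear system in c and q, then p follows.
Solving: c = -5, q = 0, p = 24, so R(t) = -5 + 24/(t + 0).
Then R(1) = -5 + 24/1 = 19.

19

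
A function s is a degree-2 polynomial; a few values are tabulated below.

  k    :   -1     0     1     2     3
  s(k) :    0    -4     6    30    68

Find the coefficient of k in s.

3

First differences: -4, 10, 24, 38. Second differences: 14, 14, 14.
Level-2 differences are constant, so s has degree 2.
Fitting a degree-2 polynomial gives s(k) = 7k² + 3k - 4.
The coefficient of k is 3.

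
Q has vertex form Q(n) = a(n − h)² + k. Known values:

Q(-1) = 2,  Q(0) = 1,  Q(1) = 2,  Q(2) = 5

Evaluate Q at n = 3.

First differences -1, 1, 3; second difference 2 = 2a, so a = 1.
Expanding, the n-coefficient is −2ah = -2h; matching it to the data gives h = 0, and then k = 1.
So Q(n) = 1(n + 0)² + 1.
Q(3) = 1·3² + 1 = 10.

10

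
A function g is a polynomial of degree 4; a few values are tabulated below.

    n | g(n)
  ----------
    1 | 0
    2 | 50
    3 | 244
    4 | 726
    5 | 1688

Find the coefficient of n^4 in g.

2

Write g(n) = an^4 + bn³ + cn² + dn + e; the 5 given values yield a linear system in the 5 coefficients.
Solving, g(n) = 2n^4 + 4n³ - 2n² - 2n - 2.
The coefficient of n^4 is 2.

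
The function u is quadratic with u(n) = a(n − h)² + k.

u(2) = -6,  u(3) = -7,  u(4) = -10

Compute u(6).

First differences -1, -3; second difference -2 = 2a, so a = -1.
Expanding, the n-coefficient is −2ah = 2h; matching it to the data gives h = 2, and then k = -6.
So u(n) = -1(n − 2)² − 6.
u(6) = -1·4² − 6 = -22.

-22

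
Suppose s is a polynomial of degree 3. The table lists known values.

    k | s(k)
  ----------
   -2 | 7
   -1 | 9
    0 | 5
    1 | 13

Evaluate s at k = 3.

Write s(k) = ak³ + bk² + ck + d; the 4 given values yield a linear system in the 4 coefficients.
Solving, s(k) = 3k³ + 6k² - k + 5.
Then s(3) = 137.

137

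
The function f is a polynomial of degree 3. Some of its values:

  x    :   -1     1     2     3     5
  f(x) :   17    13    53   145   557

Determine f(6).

Write f(x) = ax³ + bx² + cx + d; the 5 given values yield a linear system in the 4 coefficients.
Solving, f(x) = 3x³ + 8x² - 5x + 7.
Then f(6) = 913.

913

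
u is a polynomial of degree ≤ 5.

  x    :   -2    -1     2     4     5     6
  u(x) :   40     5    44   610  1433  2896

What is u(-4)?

Write u(x) = ax^5 + bx^4 + cx³ + dx² + ex + p; the 6 given values yield a linear system in the 6 coefficients.
Solving, the leading coefficient vanishes, and u(x) = 2x^4 + x³ + 3x² - 3x - 2.
Then u(-4) = 506.

506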